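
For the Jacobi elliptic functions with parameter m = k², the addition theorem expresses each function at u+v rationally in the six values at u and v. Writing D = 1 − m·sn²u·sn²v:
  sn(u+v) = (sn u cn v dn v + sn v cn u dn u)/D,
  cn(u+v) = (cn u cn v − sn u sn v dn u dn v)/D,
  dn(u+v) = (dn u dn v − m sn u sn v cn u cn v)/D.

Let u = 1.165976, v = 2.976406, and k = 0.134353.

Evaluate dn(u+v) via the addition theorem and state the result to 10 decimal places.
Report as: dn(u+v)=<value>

dn(u+v)=0.9937211497

sn u = 0.9177383006301283, cn u = 0.3971856134813095, dn u = 0.9923693312282159
sn v = 0.1785299045598324, cn v = -0.9839344862224604, dn v = 0.9997122938365613
m = k² = 0.018050728609
D = 1 − m·sn²u·sn²v = 0.9995154323735514
dn(u+v) = (dn u·dn v − m·sn u·sn v·cn u·cn v)/D = 0.9932396246287054/0.9995154323735514 = 0.9937211497275807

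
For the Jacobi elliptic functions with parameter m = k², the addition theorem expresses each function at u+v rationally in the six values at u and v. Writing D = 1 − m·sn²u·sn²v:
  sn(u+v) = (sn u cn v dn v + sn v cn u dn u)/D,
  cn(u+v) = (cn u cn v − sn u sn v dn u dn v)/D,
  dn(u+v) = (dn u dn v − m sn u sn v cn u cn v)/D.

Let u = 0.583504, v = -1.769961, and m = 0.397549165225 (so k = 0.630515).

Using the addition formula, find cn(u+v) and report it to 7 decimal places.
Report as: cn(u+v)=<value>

sn u = 0.5406997931886714, cn u = 0.8412156285077732, dn u = 0.9400925541469634
sn v = -0.9999896470786642, cn v = 0.004550355534310347, dn v = 0.7761823666657591
m = k² = 0.397549165225
D = 1 − m·sn²u·sn²v = 0.8837764169071597
cn(u+v) = (cn u·cn v − sn u·sn v·dn u·dn v)/D = 0.3983633352549514/0.8837764169071597 = 0.4507512620092909

cn(u+v)=0.4507513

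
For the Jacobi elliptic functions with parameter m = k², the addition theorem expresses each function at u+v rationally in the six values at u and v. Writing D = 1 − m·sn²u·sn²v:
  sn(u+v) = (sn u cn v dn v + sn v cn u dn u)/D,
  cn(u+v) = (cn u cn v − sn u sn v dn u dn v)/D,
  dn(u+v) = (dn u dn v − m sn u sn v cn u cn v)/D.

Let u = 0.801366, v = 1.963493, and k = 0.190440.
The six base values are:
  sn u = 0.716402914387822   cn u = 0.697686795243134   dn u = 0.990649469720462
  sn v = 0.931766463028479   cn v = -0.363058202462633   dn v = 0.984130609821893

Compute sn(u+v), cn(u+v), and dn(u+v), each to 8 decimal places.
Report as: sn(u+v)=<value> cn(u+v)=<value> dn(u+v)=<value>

m = k² = 0.0362673936
D = 1 − m·sn²u·sn²v = 0.9838398576058366
sn(u+v) = (sn u·cn v·dn v + sn v·cn u·dn u)/D = 0.3880341638044393/0.9838398576058366 = 0.3944078508353139
cn(u+v) = (cn u·cn v − sn u·sn v·dn u·dn v)/D = -0.9040853682780528/0.9838398576058366 = -0.9189354967566923
dn(u+v) = (dn u·dn v − m·sn u·sn v·cn u·cn v)/D = 0.9810606838419741/0.9838398576058366 = 0.9971751766891965

sn(u+v)=0.39440785 cn(u+v)=-0.91893550 dn(u+v)=0.99717518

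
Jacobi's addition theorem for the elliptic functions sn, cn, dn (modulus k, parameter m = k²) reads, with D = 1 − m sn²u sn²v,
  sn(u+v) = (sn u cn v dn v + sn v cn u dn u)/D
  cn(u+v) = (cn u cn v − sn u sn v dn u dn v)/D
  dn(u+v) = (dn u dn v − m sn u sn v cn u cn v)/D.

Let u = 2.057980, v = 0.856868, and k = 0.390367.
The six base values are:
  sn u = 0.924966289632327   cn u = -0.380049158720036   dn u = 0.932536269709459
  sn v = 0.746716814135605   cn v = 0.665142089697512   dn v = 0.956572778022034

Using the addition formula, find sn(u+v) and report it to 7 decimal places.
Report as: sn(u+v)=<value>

sn(u+v)=0.3492624

m = k² = 0.152386394689
D = 1 − m·sn²u·sn²v = 0.9273041086734762
sn(u+v) = (sn u·cn v·dn v + sn v·cn u·dn u)/D = 0.3238724809170399/0.9273041086734762 = 0.3492624241472895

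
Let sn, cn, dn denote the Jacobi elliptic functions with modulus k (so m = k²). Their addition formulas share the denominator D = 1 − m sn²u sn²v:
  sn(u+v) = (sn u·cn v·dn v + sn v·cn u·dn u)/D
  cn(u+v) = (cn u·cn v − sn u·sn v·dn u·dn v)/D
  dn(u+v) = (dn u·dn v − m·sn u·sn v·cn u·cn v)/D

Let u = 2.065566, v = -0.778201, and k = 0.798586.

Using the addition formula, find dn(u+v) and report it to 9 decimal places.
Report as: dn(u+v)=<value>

sn u = 0.9990340477485232, cn u = -0.04394282010979212, dn u = 0.6029028591374248
sn v = -0.6700674550684363, cn v = 0.7423002126216246, dn v = 0.8447846150231137
m = k² = 0.637739599396
D = 1 − m·sn²u·sn²v = 0.7142139581222806
dn(u+v) = (dn u·dn v − m·sn u·sn v·cn u·cn v)/D = 0.4953975946545453/0.7142139581222806 = 0.6936263132646986

dn(u+v)=0.693626313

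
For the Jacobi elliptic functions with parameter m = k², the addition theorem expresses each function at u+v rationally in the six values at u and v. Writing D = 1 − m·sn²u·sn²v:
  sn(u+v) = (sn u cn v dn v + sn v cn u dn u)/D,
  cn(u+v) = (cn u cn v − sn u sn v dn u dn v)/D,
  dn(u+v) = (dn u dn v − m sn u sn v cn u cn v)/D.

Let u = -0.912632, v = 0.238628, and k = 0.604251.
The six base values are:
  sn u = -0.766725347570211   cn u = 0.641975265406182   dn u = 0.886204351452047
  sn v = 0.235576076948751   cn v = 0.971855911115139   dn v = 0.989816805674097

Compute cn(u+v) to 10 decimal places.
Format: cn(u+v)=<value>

m = k² = 0.365119271001
D = 1 − m·sn²u·sn²v = 0.9880882171379032
cn(u+v) = (cn u·cn v − sn u·sn v·dn u·dn v)/D = 0.7823455863881015/0.9880882171379032 = 0.7917770628357902

cn(u+v)=0.7917770628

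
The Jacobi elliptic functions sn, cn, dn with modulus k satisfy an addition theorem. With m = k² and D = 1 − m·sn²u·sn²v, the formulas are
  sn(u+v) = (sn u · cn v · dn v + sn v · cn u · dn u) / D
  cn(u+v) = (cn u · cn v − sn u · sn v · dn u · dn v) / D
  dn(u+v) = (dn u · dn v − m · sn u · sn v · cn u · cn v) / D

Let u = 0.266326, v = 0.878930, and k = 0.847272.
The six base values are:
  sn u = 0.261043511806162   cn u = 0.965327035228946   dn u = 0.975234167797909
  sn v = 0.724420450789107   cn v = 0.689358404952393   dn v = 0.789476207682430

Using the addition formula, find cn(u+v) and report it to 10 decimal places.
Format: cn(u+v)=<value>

m = k² = 0.717869841984
D = 1 − m·sn²u·sn²v = 0.9743284010222038
cn(u+v) = (cn u·cn v − sn u·sn v·dn u·dn v)/D = 0.5198595956180053/0.9743284010222038 = 0.5335568531848209

cn(u+v)=0.5335568532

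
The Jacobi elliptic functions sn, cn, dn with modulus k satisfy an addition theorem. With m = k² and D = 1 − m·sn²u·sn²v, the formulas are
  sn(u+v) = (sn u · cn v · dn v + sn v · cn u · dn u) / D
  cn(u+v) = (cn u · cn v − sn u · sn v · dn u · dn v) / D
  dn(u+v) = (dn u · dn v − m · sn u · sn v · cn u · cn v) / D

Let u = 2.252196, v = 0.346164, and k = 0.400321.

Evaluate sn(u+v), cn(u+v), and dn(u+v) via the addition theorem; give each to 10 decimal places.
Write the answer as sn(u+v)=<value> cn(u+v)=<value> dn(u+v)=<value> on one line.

sn(u+v)=0.6242634905 cn(u+v)=-0.7812138596 dn(u+v)=0.9682701579

sn u = 0.8439614591566008, cn u = -0.5364038175276731, dn u = 0.9411979942082607
sn v = 0.3382750290053254, cn v = 0.9410472914532225, dn v = 0.9907884755821852
m = k² = 0.160256903041
D = 1 − m·sn²u·sn²v = 0.9869382353483983
sn(u+v) = (sn u·cn v·dn v + sn v·cn u·dn u)/D = 0.6161095077312361/0.9869382353483983 = 0.6242634905250618
cn(u+v) = (cn u·cn v − sn u·sn v·dn u·dn v)/D = -0.7710098280020719/0.9869382353483983 = -0.781213859578455
dn(u+v) = (dn u·dn v − m·sn u·sn v·cn u·cn v)/D = 0.95562284100309/0.9869382353483983 = 0.9682701579250765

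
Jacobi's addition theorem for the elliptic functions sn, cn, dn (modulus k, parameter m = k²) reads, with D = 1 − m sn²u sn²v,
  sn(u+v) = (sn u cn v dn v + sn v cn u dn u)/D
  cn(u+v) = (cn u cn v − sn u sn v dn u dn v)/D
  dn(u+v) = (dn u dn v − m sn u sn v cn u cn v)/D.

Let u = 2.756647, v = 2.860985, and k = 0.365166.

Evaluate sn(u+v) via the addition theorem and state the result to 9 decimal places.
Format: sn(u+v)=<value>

sn u = 0.4756722605080477, cn u = -0.8796225898549696, dn u = 0.9847987309276404
sn v = 0.3826724360684645, cn v = -0.9238840872498167, dn v = 0.9901883771679756
m = k² = 0.133346207556
D = 1 − m·sn²u·sn²v = 0.9955817459715233
sn(u+v) = (sn u·cn v·dn v + sn v·cn u·dn u)/D = -0.7666446181223544/0.9955817459715233 = -0.7700468808558115

sn(u+v)=-0.770046881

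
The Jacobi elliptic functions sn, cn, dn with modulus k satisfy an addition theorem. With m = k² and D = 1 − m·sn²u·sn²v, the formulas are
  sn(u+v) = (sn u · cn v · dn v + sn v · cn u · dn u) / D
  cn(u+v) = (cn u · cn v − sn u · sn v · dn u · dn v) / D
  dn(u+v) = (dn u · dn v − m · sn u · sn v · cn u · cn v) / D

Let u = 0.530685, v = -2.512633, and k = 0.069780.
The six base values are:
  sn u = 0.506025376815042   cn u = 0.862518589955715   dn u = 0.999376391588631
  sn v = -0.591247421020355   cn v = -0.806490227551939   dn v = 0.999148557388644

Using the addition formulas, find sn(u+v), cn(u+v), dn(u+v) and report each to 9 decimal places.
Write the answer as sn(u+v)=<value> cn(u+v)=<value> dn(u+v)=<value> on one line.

m = k² = 0.0048692484
D = 1 − m·sn²u·sn²v = 0.999564141978726
sn(u+v) = (sn u·cn v·dn v + sn v·cn u·dn u)/D = -0.9174009190834693/0.999564141978726 = -0.9178009499894551
cn(u+v) = (cn u·cn v − sn u·sn v·dn u·dn v)/D = -0.3968677709193233/0.999564141978726 = -0.3970408243473884
dn(u+v) = (dn u·dn v − m·sn u·sn v·cn u·cn v)/D = 0.9975121029044951/0.999564141978726 = 0.9979470661380783

sn(u+v)=-0.917800950 cn(u+v)=-0.397040824 dn(u+v)=0.997947066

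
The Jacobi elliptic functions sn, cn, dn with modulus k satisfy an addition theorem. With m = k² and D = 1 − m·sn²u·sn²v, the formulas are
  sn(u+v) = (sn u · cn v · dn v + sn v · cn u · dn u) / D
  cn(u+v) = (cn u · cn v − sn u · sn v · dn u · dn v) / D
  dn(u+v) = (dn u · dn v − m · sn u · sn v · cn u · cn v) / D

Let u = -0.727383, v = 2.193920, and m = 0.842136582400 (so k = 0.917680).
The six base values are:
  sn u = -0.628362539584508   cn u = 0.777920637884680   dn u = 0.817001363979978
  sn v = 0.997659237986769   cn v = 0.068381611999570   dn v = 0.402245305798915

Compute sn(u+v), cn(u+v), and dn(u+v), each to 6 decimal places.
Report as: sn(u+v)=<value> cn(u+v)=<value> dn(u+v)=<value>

m = k² = 0.8421365824
D = 1 − m·sn²u·sn²v = 0.6690460546757633
sn(u+v) = (sn u·cn v·dn v + sn v·cn u·dn u)/D = 0.6167906676672835/0.6690460546757633 = 0.92189568021023
cn(u+v) = (cn u·cn v − sn u·sn v·dn u·dn v)/D = 0.2592139956787655/0.6690460546757633 = 0.3874381948255972
dn(u+v) = (dn u·dn v − m·sn u·sn v·cn u·cn v)/D = 0.3567183628493419/0.6690460546757633 = 0.5331746003976015

sn(u+v)=0.921896 cn(u+v)=0.387438 dn(u+v)=0.533175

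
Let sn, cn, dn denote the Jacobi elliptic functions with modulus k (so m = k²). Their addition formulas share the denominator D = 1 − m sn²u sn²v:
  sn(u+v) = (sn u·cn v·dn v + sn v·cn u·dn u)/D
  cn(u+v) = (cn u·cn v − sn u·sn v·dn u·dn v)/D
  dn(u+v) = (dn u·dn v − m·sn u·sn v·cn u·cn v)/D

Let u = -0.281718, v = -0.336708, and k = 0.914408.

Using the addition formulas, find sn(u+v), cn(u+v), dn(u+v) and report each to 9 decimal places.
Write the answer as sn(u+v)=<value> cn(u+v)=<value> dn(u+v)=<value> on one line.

sn(u+v)=-0.554895368 cn(u+v)=0.831920147 dn(u+v)=0.861710198

sn u = -0.2750683100512846, cn u = 0.9614246849366467, dn u = 0.9678508892248145
sn v = -0.3254899950467281, cn v = 0.9455454844292161, dn v = 0.9546810949064139
m = k² = 0.836141990464
D = 1 − m·sn²u·sn²v = 0.9932975059071945
sn(u+v) = (sn u·cn v·dn v + sn v·cn u·dn u)/D = -0.5511761850284998/0.9932975059071945 = -0.5548953679543389
cn(u+v) = (cn u·cn v − sn u·sn v·dn u·dn v)/D = 0.8263442069131253/0.9932975059071945 = 0.8319201467826217
dn(u+v) = (dn u·dn v − m·sn u·sn v·cn u·cn v)/D = 0.8559345903384842/0.9932975059071945 = 0.8617101978492793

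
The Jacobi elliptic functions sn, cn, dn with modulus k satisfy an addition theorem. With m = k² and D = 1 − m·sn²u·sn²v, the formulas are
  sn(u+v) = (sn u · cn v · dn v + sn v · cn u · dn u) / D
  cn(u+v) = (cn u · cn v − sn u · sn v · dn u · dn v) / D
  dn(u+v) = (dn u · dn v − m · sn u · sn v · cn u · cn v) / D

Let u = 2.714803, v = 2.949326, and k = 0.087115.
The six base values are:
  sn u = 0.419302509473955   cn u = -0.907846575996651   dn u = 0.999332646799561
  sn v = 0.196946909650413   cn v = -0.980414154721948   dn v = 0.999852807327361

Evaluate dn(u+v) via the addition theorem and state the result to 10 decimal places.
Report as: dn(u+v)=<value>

m = k² = 0.007589023225
D = 1 − m·sn²u·sn²v = 0.999948246569051
dn(u+v) = (dn u·dn v − m·sn u·sn v·cn u·cn v)/D = 0.9986277446027459/0.999948246569051 = 0.9986794296896506

dn(u+v)=0.9986794297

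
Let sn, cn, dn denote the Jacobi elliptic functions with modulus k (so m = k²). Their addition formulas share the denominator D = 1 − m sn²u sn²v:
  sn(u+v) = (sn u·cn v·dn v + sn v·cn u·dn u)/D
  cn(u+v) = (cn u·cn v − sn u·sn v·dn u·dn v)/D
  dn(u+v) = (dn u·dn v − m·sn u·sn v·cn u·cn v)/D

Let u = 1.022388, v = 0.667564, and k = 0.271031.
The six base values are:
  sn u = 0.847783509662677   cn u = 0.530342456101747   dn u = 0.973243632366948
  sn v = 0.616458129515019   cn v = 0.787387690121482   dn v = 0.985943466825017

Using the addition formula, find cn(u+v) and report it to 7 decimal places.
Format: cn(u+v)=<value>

cn(u+v)=-0.0856226

m = k² = 0.073457802961
D = 1 − m·sn²u·sn²v = 0.9799361148601042
cn(u+v) = (cn u·cn v − sn u·sn v·dn u·dn v)/D = -0.0839047124129906/0.9799361148601042 = -0.08562263512960622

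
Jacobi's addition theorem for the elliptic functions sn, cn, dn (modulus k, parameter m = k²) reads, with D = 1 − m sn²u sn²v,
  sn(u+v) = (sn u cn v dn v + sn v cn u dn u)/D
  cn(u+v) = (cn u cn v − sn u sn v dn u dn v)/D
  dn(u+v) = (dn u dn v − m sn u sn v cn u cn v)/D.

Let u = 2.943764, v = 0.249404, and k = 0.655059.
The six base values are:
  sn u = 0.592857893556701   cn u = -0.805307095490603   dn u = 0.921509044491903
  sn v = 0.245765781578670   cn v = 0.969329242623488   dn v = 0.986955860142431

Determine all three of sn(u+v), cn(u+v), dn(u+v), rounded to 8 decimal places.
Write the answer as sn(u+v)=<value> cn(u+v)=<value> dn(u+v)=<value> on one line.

sn(u+v)=0.38833373 cn(u+v)=-0.92151881 dn(u+v)=0.96710395

m = k² = 0.429102293481
D = 1 − m·sn²u·sn²v = 0.9908902831304192
sn(u+v) = (sn u·cn v·dn v + sn v·cn u·dn u)/D = 0.3847961195211053/0.9908902831304192 = 0.3883337298509558
cn(u+v) = (cn u·cn v − sn u·sn v·dn u·dn v)/D = -0.9131240329789714/0.9908902831304192 = -0.9215188084136128
dn(u+v) = (dn u·dn v − m·sn u·sn v·cn u·cn v)/D = 0.9582939068009866/0.9908902831304192 = 0.9671039499686543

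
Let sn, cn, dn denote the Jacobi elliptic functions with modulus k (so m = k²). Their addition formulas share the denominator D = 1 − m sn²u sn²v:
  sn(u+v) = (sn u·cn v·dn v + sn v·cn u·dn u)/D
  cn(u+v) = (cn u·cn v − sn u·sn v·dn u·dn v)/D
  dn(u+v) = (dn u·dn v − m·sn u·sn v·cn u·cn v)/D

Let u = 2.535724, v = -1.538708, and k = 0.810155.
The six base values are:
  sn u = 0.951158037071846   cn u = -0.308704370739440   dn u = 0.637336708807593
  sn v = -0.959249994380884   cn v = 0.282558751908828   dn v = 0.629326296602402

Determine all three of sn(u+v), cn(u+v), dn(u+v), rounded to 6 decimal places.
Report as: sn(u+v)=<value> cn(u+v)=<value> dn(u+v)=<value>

m = k² = 0.656351124025
D = 1 − m·sn²u·sn²v = 0.4536068980428296
sn(u+v) = (sn u·cn v·dn v + sn v·cn u·dn u)/D = 0.3578676142917035/0.4536068980428296 = 0.7889377693235908
cn(u+v) = (cn u·cn v − sn u·sn v·dn u·dn v)/D = 0.2787292388559237/0.4536068980428296 = 0.6144731044844165
dn(u+v) = (dn u·dn v − m·sn u·sn v·cn u·cn v)/D = 0.3488564680629425/0.4536068980428296 = 0.7690722287693329

sn(u+v)=0.788938 cn(u+v)=0.614473 dn(u+v)=0.769072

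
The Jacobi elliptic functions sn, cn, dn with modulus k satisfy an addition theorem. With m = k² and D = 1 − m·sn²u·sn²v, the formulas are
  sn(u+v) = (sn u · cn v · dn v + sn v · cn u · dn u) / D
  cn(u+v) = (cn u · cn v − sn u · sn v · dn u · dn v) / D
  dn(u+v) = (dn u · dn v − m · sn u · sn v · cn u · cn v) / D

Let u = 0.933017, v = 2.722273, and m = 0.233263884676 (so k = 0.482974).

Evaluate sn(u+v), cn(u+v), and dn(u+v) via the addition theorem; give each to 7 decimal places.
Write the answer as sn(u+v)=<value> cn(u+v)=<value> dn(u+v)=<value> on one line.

sn u = 0.787411524085949, cn u = 0.6164276857317839, dn u = 0.924863475013305
sn v = 0.5829164780152081, cn v = -0.8125320791564758, dn v = 0.9595513986539507
m = k² = 0.233263884676
D = 1 − m·sn²u·sn²v = 0.9508567695606486
sn(u+v) = (sn u·cn v·dn v + sn v·cn u·dn u)/D = -0.2815908646577827/0.9508567695606486 = -0.2961443549357009
cn(u+v) = (cn u·cn v − sn u·sn v·dn u·dn v)/D = -0.9082043719122886/0.9508567695606486 = -0.9551431939974852
dn(u+v) = (dn u·dn v − m·sn u·sn v·cn u·cn v)/D = 0.9410803930554974/0.9508567695606486 = 0.9897183499995815

sn(u+v)=-0.2961444 cn(u+v)=-0.9551432 dn(u+v)=0.9897183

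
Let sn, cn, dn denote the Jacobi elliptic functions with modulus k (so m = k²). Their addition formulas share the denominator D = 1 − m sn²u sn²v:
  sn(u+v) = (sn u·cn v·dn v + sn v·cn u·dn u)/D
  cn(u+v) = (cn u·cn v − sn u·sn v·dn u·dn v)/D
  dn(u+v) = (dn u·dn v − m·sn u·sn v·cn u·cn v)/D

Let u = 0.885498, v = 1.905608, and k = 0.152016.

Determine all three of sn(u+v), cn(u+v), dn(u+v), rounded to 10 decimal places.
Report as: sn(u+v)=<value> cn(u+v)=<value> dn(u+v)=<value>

sn u = 0.7727827190308754, cn u = 0.6346706777276283, dn u = 0.9930758002312665
sn v = 0.9486166058219823, cn v = -0.3164277724201556, dn v = 0.989547849400628
m = k² = 0.023108864256
D = 1 − m·sn²u·sn²v = 0.9875813367472373
sn(u+v) = (sn u·cn v·dn v + sn v·cn u·dn u)/D = 0.3559163154773185/0.9875813367472373 = 0.3603919011365564
cn(u+v) = (cn u·cn v − sn u·sn v·dn u·dn v)/D = -0.9212168436739039/0.9875813367472373 = -0.9328009849883192
dn(u+v) = (dn u·dn v − m·sn u·sn v·cn u·cn v)/D = 0.9860981433982734/0.9875813367472373 = 0.9984981557530755

sn(u+v)=0.3603919011 cn(u+v)=-0.9328009850 dn(u+v)=0.9984981558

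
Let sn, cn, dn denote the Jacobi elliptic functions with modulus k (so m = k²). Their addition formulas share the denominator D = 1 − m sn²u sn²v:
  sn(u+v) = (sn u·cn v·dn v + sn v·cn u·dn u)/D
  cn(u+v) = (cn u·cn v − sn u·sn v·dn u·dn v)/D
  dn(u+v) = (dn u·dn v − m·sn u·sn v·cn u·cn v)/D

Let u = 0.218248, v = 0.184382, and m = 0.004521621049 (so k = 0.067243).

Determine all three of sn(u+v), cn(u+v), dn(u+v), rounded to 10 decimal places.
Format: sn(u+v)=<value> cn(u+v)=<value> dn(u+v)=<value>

sn u = 0.2165119409565871, cn u = 0.9762799697951461, dn u = 0.9998940134176208
sn v = 0.1833344315372841, cn v = 0.9830506020612067, dn v = 0.9999240078484822
m = k² = 0.004521621049
D = 1 − m·sn²u·sn²v = 0.9999928756386136
sn(u+v) = (sn u·cn v·dn v + sn v·cn u·dn u)/D = 0.391792782772029/0.9999928756386136 = 0.3917955740652882
cn(u+v) = (cn u·cn v − sn u·sn v·dn u·dn v)/D = 0.9200457416323024/0.9999928756386136 = 0.9200522964173565
dn(u+v) = (dn u·dn v − m·sn u·sn v·cn u·cn v)/D = 0.9996457749282271/0.9999928756386136 = 0.999652896816725

sn(u+v)=0.3917955741 cn(u+v)=0.9200522964 dn(u+v)=0.9996528968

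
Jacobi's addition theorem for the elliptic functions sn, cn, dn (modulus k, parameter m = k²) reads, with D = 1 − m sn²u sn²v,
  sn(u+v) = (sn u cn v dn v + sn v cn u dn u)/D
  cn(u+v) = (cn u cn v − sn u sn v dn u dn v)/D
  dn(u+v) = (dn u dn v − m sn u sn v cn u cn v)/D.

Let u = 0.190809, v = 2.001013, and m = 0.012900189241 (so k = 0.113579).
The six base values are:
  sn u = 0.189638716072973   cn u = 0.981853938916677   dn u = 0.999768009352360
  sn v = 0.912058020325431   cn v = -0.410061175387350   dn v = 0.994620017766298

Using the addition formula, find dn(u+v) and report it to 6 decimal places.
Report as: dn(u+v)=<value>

m = k² = 0.012900189241
D = 1 − m·sn²u·sn²v = 0.9996140820071409
dn(u+v) = (dn u·dn v − m·sn u·sn v·cn u·cn v)/D = 0.9952876159596098/0.9996140820071409 = 0.9956718636467746

dn(u+v)=0.995672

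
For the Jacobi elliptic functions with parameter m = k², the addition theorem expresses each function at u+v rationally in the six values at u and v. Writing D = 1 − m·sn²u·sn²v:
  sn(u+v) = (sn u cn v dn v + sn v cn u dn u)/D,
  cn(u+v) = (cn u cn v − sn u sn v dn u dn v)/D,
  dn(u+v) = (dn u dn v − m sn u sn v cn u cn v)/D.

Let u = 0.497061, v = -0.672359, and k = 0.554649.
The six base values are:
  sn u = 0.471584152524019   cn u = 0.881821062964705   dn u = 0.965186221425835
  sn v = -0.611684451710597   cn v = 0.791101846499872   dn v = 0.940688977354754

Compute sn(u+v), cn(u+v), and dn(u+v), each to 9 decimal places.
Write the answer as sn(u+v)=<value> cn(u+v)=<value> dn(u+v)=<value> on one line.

sn(u+v)=-0.174131400 cn(u+v)=0.984722426 dn(u+v)=0.995325050

m = k² = 0.307635513201
D = 1 − m·sn²u·sn²v = 0.974401780660241
sn(u+v) = (sn u·cn v·dn v + sn v·cn u·dn u)/D = -0.1696739466261826/0.974401780660241 = -0.1741314004077599
cn(u+v) = (cn u·cn v − sn u·sn v·dn u·dn v)/D = 0.9595152849174127/0.974401780660241 = 0.9847224255555636
dn(u+v) = (dn u·dn v − m·sn u·sn v·cn u·cn v)/D = 0.9698465007517097/0.974401780660241 = 0.9953250496879792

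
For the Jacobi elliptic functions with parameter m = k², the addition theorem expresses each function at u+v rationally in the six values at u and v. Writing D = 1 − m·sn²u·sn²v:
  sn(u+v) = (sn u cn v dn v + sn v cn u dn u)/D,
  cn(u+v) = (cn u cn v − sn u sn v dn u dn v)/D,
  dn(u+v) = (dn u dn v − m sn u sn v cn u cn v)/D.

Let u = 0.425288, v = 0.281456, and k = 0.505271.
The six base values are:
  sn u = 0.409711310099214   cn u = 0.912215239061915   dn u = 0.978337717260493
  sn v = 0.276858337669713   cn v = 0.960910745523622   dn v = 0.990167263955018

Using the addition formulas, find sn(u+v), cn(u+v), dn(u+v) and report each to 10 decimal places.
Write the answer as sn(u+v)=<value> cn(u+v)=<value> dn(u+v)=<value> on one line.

m = k² = 0.255298783441
D = 1 − m·sn²u·sn²v = 0.9967151173080653
sn(u+v) = (sn u·cn v·dn v + sn v·cn u·dn u)/D = 0.636908381561553/0.9967151173080653 = 0.6390074460611366
cn(u+v) = (cn u·cn v − sn u·sn v·dn u·dn v)/D = 0.7666738149741868/0.9967151173080653 = 0.7692005485427215
dn(u+v) = (dn u·dn v − m·sn u·sn v·cn u·cn v)/D = 0.94333371074401/0.9967151173080653 = 0.9464426638694633

sn(u+v)=0.6390074461 cn(u+v)=0.7692005485 dn(u+v)=0.9464426639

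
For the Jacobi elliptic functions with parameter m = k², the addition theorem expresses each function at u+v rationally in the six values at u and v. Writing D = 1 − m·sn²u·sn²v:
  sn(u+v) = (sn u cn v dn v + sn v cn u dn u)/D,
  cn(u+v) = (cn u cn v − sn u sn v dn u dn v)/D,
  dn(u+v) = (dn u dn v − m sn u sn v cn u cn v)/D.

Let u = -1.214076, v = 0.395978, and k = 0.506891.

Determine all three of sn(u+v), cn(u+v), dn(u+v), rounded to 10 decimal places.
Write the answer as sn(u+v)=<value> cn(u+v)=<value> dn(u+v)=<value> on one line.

sn u = -0.9156433709851363, cn u = 0.4019915635569682, dn u = 0.8857663678541276
sn v = 0.3833362838590355, cn v = 0.9236088422471631, dn v = 0.980940230452813
m = k² = 0.256938485881
D = 1 − m·sn²u·sn²v = 0.9683450429591057
sn(u+v) = (sn u·cn v·dn v + sn v·cn u·dn u)/D = -0.6930827535990979/0.9683450429591057 = -0.7157394553093897
cn(u+v) = (cn u·cn v − sn u·sn v·dn u·dn v)/D = 0.6762606146205502/0.9683450429591057 = 0.6983674048188518
dn(u+v) = (dn u·dn v − m·sn u·sn v·cn u·cn v)/D = 0.9023681064931318/0.9683450429591057 = 0.9318662939974794

sn(u+v)=-0.7157394553 cn(u+v)=0.6983674048 dn(u+v)=0.9318662940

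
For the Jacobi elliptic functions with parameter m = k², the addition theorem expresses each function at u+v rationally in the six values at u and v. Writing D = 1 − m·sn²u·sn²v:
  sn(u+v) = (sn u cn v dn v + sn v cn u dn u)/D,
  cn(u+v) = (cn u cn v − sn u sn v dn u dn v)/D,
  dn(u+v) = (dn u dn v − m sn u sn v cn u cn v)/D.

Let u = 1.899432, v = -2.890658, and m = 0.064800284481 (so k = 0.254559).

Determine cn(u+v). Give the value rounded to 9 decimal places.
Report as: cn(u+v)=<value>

cn(u+v)=0.554862274

sn u = 0.9575130801043954, cn u = -0.2883898427978933, dn u = 0.9698397140927536
sn v = -0.2988377391758213, cn v = -0.9543039377705008, dn v = 0.9971023396625143
m = k² = 0.064800284481
D = 1 − m·sn²u·sn²v = 0.9946943667347305
cn(u+v) = (cn u·cn v − sn u·sn v·dn u·dn v)/D = 0.5519183785168091/0.9946943667347305 = 0.5548622742567488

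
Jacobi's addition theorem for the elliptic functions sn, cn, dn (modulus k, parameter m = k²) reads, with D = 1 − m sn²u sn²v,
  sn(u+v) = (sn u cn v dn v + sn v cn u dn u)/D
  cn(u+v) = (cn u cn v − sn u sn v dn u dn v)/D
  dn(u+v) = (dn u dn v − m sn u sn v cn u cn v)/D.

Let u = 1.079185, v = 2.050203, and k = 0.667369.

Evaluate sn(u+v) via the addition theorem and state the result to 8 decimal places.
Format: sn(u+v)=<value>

sn u = 0.8445428826651041, cn u = 0.5354879264182492, dn u = 0.8260330109974325
sn v = 0.9839572060838921, cn v = -0.1784046428644197, dn v = 0.7541845350695409
m = k² = 0.445381382161
D = 1 − m·sn²u·sn²v = 0.6924413877871116
sn(u+v) = (sn u·cn v·dn v + sn v·cn u·dn u)/D = 0.3216012199045109/0.6924413877871116 = 0.4644454037218612

sn(u+v)=0.46444540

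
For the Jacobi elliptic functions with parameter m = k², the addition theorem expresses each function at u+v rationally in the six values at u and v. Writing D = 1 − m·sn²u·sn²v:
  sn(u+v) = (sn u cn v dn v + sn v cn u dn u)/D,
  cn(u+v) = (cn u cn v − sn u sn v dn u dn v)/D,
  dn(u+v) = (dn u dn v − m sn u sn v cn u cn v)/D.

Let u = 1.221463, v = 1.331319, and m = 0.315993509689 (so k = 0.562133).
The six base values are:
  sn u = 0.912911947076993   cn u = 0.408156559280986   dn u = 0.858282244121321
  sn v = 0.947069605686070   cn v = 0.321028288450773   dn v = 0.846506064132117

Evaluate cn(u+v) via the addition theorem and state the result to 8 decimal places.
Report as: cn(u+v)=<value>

cn(u+v)=-0.65087491

m = k² = 0.315993509689
D = 1 − m·sn²u·sn²v = 0.7637892046877665
cn(u+v) = (cn u·cn v − sn u·sn v·dn u·dn v)/D = -0.4971312302354847/0.7637892046877665 = -0.6508749104914485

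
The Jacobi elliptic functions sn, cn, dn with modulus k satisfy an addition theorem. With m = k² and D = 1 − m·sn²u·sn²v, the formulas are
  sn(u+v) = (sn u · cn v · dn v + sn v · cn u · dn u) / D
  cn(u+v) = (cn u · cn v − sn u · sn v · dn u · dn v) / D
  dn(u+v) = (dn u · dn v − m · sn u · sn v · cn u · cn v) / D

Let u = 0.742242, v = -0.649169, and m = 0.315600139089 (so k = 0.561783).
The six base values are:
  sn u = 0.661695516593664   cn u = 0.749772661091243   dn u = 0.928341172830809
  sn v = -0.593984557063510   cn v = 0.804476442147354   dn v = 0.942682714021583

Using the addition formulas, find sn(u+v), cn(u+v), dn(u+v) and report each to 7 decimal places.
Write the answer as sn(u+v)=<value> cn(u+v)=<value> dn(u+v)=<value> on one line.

m = k² = 0.315600139089
D = 1 − m·sn²u·sn²v = 0.9512467156624561
sn(u+v) = (sn u·cn v·dn v + sn v·cn u·dn u)/D = 0.08836752489188355/0.9512467156624561 = 0.09289653613189473
cn(u+v) = (cn u·cn v − sn u·sn v·dn u·dn v)/D = 0.9471333035022536/0.9512467156624561 = 0.9956757672930961
dn(u+v) = (dn u·dn v − m·sn u·sn v·cn u·cn v)/D = 0.9499504458403751/0.9512467156624561 = 0.9986372937738047

sn(u+v)=0.0928965 cn(u+v)=0.9956758 dn(u+v)=0.9986373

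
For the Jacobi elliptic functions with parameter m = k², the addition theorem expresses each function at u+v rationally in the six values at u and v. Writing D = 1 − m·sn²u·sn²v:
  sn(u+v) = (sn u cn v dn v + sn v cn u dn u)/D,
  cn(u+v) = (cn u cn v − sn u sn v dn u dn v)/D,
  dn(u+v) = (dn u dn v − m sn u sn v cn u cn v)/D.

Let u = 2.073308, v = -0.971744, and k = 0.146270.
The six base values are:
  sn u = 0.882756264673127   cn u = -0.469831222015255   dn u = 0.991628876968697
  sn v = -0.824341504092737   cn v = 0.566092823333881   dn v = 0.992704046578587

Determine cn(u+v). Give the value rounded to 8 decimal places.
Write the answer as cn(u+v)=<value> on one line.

cn(u+v)=0.45552904

m = k² = 0.0213949129
D = 1 − m·sn²u·sn²v = 0.9886706114354804
cn(u+v) = (cn u·cn v − sn u·sn v·dn u·dn v)/D = 0.4503681720488864/0.9886706114354804 = 0.4555290375173421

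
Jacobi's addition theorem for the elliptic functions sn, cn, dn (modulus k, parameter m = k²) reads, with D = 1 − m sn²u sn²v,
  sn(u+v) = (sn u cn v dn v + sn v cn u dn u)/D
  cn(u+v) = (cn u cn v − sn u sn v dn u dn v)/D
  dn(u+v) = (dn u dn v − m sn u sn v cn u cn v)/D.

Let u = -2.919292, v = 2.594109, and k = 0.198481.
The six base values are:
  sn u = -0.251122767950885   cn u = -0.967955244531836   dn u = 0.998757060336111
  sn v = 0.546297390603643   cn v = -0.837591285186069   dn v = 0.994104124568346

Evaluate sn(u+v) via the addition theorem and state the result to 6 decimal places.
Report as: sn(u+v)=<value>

m = k² = 0.039394707361
D = 1 − m·sn²u·sn²v = 0.99925857314877
sn(u+v) = (sn u·cn v·dn v + sn v·cn u·dn u)/D = -0.3190360545992256/0.99925857314877 = -0.3192727720052569

sn(u+v)=-0.319273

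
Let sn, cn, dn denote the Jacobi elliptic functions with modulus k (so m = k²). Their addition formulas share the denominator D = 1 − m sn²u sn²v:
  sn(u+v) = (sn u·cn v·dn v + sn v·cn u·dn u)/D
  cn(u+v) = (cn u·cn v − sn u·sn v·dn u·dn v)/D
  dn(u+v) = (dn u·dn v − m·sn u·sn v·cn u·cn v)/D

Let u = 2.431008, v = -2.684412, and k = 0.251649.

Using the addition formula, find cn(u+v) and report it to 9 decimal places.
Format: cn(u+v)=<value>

sn u = 0.6874851182999145, cn u = -0.7261984660656842, dn u = 0.9849209561474678
sn v = -0.4859522892974175, cn v = -0.8739853388510582, dn v = 0.9924944840031895
m = k² = 0.063327219201
D = 1 − m·sn²u·sn²v = 0.9929318739500568
cn(u+v) = (cn u·cn v − sn u·sn v·dn u·dn v)/D = 0.9612644280010023/0.9929318739500568 = 0.9681071312344161

cn(u+v)=0.968107131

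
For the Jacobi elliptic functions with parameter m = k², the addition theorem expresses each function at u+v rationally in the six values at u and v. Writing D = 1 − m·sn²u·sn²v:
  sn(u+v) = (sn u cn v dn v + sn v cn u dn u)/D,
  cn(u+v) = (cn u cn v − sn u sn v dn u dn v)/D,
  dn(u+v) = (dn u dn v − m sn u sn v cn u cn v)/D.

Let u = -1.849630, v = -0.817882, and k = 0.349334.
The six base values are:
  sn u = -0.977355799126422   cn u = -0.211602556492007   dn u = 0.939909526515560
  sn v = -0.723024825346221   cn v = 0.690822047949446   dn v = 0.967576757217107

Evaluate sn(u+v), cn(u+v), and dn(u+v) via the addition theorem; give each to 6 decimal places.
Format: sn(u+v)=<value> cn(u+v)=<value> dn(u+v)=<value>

m = k² = 0.122034243556
D = 1 − m·sn²u·sn²v = 0.9390612529837578
sn(u+v) = (sn u·cn v·dn v + sn v·cn u·dn u)/D = -0.5094870187331502/0.9390612529837578 = -0.5425492928329377
cn(u+v) = (cn u·cn v − sn u·sn v·dn u·dn v)/D = -0.7888339588264642/0.9390612529837578 = -0.8400239668286133
dn(u+v) = (dn u·dn v − m·sn u·sn v·cn u·cn v)/D = 0.9220405366900637/0.9390612529837578 = 0.9818747539208835

sn(u+v)=-0.542549 cn(u+v)=-0.840024 dn(u+v)=0.981875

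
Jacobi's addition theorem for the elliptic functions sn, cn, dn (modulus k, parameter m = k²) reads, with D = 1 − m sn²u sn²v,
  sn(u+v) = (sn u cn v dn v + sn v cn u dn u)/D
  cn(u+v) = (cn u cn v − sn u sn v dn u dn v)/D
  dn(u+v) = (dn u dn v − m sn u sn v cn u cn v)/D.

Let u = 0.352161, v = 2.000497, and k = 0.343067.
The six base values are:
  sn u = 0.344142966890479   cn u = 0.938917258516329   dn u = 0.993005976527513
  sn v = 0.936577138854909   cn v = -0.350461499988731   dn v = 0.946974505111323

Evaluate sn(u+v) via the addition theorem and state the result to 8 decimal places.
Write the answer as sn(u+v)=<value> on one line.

sn(u+v)=0.76839989

m = k² = 0.117694966489
D = 1 − m·sn²u·sn²v = 0.9877729189202994
sn(u+v) = (sn u·cn v·dn v + sn v·cn u·dn u)/D = 0.7590046002181438/0.9877729189202994 = 0.7683998879497381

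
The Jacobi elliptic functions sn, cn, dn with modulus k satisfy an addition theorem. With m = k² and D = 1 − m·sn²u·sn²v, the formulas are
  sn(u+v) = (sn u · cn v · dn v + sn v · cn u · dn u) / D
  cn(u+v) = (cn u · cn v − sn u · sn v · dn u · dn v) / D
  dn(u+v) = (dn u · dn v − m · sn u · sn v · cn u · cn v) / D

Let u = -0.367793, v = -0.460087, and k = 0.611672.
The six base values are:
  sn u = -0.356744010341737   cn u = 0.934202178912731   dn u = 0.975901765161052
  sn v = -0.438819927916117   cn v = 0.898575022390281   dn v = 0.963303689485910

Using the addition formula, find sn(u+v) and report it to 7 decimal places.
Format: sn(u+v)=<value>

sn(u+v)=-0.7154251

m = k² = 0.374142635584
D = 1 − m·sn²u·sn²v = 0.990830972716866
sn(u+v) = (sn u·cn v·dn v + sn v·cn u·dn u)/D = -0.7088653866423216/0.990830972716866 = -0.7154251392632664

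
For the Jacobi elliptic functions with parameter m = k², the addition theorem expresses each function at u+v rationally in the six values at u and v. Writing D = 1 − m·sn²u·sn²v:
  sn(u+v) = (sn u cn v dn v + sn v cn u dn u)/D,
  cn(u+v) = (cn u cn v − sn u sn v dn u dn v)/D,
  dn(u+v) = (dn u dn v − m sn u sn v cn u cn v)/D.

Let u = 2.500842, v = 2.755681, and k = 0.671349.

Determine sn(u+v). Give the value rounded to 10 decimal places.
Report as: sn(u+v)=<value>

sn(u+v)=-0.9903864894

sn u = 0.8648370608768935, cn u = -0.5020526447832104, dn u = 0.8141836006754047
sn v = 0.7383188262429006, cn v = -0.6744518595239437, dn v = 0.8685111640075115
m = k² = 0.450709479801
D = 1 − m·sn²u·sn²v = 0.8162390776017865
sn(u+v) = (sn u·cn v·dn v + sn v·cn u·dn u)/D = -0.808392154570396/0.8162390776017865 = -0.990386489391753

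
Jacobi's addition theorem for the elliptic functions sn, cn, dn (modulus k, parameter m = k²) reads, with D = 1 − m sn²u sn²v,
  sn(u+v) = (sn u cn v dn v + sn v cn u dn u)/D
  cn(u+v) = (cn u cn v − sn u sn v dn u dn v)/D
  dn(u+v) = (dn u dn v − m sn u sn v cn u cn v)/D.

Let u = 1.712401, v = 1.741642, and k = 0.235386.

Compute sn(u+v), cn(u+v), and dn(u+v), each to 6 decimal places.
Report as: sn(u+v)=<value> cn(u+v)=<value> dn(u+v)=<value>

sn(u+v)=-0.264176 cn(u+v)=-0.964475 dn(u+v)=0.998065

sn u = 0.9933016637329231, cn u = -0.1155500100623402, dn u = 0.9722824737180446
sn v = 0.989615125409962, cn v = -0.1437424904467192, dn v = 0.9724907383565029
m = k² = 0.055406568996
D = 1 − m·sn²u·sn²v = 0.9464627286690606
sn(u+v) = (sn u·cn v·dn v + sn v·cn u·dn u)/D = -0.2500324295492584/0.9464627286690606 = -0.2641756743034775
cn(u+v) = (cn u·cn v − sn u·sn v·dn u·dn v)/D = -0.9128392415608451/0.9464627286690606 = -0.9644745787766015
dn(u+v) = (dn u·dn v − m·sn u·sn v·cn u·cn v)/D = 0.9446310855218215/0.9464627286690606 = 0.9980647487832777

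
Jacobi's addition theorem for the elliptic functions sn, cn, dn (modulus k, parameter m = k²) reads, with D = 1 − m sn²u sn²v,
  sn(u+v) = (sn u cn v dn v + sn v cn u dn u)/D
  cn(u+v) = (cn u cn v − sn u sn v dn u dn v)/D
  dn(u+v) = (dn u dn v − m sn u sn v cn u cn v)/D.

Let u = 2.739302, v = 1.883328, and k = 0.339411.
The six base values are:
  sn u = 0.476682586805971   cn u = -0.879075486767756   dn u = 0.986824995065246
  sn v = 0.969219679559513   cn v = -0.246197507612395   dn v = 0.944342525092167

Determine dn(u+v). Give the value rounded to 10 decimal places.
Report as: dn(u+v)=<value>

m = k² = 0.115199826921
D = 1 − m·sn²u·sn²v = 0.9754102083525927
dn(u+v) = (dn u·dn v − m·sn u·sn v·cn u·cn v)/D = 0.9203818505969068/0.9754102083525927 = 0.9435843942533416

dn(u+v)=0.9435843943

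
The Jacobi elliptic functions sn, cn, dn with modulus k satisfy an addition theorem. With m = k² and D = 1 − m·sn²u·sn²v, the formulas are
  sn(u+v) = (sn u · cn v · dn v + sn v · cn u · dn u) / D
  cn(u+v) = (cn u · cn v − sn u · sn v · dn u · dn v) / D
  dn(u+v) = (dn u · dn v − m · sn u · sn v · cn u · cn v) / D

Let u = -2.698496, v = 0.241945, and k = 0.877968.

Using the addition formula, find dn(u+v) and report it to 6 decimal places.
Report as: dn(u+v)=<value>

sn u = -0.969269558832057, cn u = -0.2460010616267939, dn u = 0.5251856902913876
sn v = 0.2378488307229317, cn v = 0.9713021845562452, dn v = 0.9779533107977627
m = k² = 0.770827809024
D = 1 − m·sn²u·sn²v = 0.9590316415694296
dn(u+v) = (dn u·dn v − m·sn u·sn v·cn u·cn v)/D = 0.471145684023374/0.9590316415694296 = 0.4912723038547056

dn(u+v)=0.491272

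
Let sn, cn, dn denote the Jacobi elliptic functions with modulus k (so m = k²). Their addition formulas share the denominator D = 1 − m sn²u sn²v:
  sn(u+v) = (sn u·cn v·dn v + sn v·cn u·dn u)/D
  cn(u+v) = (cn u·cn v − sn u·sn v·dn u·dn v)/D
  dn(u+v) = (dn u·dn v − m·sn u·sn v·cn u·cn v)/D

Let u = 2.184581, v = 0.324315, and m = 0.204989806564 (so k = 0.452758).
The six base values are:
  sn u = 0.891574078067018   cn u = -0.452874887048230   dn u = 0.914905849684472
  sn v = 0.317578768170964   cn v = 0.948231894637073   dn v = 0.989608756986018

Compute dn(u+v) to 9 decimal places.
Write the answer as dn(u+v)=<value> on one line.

m = k² = 0.204989806564
D = 1 − m·sn²u·sn²v = 0.9835657438552746
dn(u+v) = (dn u·dn v − m·sn u·sn v·cn u·cn v)/D = 0.9303237711913863/0.9835657438552746 = 0.9458684150027469

dn(u+v)=0.945868415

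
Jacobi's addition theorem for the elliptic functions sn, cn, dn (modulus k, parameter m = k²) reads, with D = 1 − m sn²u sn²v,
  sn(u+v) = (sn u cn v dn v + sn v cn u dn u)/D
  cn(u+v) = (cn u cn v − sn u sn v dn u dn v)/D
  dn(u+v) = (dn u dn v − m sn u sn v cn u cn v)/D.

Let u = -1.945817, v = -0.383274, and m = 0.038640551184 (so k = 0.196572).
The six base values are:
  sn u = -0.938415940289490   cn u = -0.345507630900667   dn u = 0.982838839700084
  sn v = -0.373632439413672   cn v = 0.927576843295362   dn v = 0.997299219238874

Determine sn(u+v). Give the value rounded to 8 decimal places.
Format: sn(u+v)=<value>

sn(u+v)=-0.74476238

m = k² = 0.038640551184
D = 1 − m·sn²u·sn²v = 0.9952496761753245
sn(u+v) = (sn u·cn v·dn v + sn v·cn u·dn u)/D = -0.7412245174347885/0.9952496761753245 = -0.7447623799118056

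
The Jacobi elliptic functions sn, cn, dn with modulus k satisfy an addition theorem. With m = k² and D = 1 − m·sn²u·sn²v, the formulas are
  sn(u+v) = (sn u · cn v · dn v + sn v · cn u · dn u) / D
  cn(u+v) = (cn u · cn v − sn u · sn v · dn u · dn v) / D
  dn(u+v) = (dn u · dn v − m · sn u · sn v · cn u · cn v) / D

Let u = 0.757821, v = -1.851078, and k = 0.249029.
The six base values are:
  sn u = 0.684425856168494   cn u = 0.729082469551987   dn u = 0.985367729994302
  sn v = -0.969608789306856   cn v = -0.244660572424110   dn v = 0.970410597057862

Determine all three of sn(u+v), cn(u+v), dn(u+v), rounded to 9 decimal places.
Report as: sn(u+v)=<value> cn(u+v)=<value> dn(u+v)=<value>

sn(u+v)=-0.883199590 cn(u+v)=0.468997319 dn(u+v)=0.975512880

m = k² = 0.062015442841
D = 1 − m·sn²u·sn²v = 0.9726884874686665
sn(u+v) = (sn u·cn v·dn v + sn v·cn u·dn u)/D = -0.8590780728968629/0.9726884874686665 = -0.8831995895546534
cn(u+v) = (cn u·cn v − sn u·sn v·dn u·dn v)/D = 0.4561882926181848/0.9726884874686665 = 0.4689973187668474
dn(u+v) = (dn u·dn v − m·sn u·sn v·cn u·cn v)/D = 0.9488701482358353/0.9726884874686665 = 0.9755128804959784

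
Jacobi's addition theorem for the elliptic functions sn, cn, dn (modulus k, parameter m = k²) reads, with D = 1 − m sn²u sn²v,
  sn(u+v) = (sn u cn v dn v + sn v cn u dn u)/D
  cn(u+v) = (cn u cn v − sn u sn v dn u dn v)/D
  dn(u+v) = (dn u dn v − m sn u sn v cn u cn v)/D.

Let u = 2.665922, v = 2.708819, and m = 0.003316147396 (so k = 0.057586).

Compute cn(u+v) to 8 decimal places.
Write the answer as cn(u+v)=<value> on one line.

cn(u+v)=0.61113187

sn u = 0.460201599742131, cn u = -0.8878144443490337, dn u = 0.9996487823353395
sn v = 0.4217179011343911, cn v = -0.9067270878620556, dn v = 0.9997050747543246
m = k² = 0.003316147396
D = 1 − m·sn²u·sn²v = 0.9998750966327414
cn(u+v) = (cn u·cn v − sn u·sn v·dn u·dn v)/D = 0.6110555331902702/0.9998750966327414 = 0.611131865618125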